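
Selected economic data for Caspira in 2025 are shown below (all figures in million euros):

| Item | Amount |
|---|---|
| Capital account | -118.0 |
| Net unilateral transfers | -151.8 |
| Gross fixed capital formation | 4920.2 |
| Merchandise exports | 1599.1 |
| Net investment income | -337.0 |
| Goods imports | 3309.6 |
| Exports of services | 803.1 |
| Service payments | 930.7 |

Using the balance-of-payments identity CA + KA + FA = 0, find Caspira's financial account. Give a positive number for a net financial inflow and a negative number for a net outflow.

Goods balance = 1599.1 - 3309.6 = -1710.5
Services balance = 803.1 - 930.7 = -127.6
Trade balance (goods + services) = -1710.5 + (-127.6) = -1838.1
Net primary income = -337.0
Net secondary income = -151.8
Current account = -1838.1 + (-337.0) + (-151.8) = -2326.9
Financial account = -(-2326.9 + (-118.0)) = 2444.9

2444.9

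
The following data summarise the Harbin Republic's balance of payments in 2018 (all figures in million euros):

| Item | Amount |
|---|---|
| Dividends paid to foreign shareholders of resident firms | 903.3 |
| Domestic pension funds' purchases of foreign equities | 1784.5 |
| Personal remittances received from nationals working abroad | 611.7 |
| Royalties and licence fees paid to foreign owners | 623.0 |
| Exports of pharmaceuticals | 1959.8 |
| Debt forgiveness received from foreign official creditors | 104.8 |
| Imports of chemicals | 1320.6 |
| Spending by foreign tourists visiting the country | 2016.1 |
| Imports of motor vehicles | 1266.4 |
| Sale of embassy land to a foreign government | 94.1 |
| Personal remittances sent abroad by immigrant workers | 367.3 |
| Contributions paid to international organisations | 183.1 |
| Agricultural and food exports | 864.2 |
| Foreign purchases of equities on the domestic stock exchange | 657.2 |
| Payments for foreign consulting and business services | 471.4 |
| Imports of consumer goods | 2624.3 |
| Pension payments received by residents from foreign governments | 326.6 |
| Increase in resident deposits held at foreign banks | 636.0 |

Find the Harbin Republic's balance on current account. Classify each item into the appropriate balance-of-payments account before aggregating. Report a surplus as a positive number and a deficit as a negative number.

-1981.0

Goods: -1320.6 + 1959.8 - 1266.4 + 864.2 - 2624.3 = -2387.3
Services: -471.4 - 623.0 + 2016.1 = 921.7
Primary income: -903.3
Secondary income: 326.6 + 611.7 - 367.3 - 183.1 = 387.9
Current account = (-2387.3) + 921.7 + (-903.3) + 387.9 = -1981.0
(Excluded from the current account — financial account: domestic pension funds' purchases of foreign equities 1784.5, foreign purchases of equities on the domestic stock exchange 657.2, increase in resident deposits held at foreign banks 636.0; capital account: debt forgiveness received from foreign official creditors 104.8, sale of embassy land to a foreign government 94.1.)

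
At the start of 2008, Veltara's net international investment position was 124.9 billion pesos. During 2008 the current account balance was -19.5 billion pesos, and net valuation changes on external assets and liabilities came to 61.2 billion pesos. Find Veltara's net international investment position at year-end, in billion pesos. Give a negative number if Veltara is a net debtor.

Change in NIIP = current account + net valuation change = -19.5 + 61.2 = 41.7
End-of-year NIIP = 124.9 + 41.7 = 166.6

166.6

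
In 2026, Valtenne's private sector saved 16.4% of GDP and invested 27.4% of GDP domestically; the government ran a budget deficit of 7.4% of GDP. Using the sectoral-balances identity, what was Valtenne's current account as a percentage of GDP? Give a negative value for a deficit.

-18.4

By the sectoral-balances identity, CA = (S_private - I) + (T - G).
Private balance = 16.4 - 27.4 = -11.0
Government balance (T - G) = -7.4
CA = -11.0 + (-7.4) = -18.4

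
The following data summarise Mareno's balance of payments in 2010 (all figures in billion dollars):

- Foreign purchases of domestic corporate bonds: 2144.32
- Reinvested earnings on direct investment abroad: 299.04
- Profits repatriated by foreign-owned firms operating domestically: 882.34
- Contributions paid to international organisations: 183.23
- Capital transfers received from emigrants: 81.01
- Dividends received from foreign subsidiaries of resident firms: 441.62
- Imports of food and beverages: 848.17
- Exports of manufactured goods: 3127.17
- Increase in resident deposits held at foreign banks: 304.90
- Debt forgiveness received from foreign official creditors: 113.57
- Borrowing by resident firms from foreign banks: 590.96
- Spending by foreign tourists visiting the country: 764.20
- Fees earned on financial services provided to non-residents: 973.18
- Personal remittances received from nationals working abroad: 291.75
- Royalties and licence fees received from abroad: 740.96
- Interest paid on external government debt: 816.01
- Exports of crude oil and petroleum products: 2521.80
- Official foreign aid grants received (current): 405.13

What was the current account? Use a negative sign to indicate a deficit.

Goods: 3127.17 - 848.17 + 2521.80 = 4800.80
Services: 973.18 + 740.96 + 764.20 = 2478.34
Primary income: -816.01 - 882.34 + 299.04 + 441.62 = -957.69
Secondary income: 405.13 + 291.75 - 183.23 = 513.65
Current account = 4800.80 + 2478.34 + (-957.69) + 513.65 = 6835.10
(Excluded from the current account — financial account: foreign purchases of domestic corporate bonds 2144.32, increase in resident deposits held at foreign banks 304.90, borrowing by resident firms from foreign banks 590.96; capital account: capital transfers received from emigrants 81.01, debt forgiveness received from foreign official creditors 113.57.)

6835.10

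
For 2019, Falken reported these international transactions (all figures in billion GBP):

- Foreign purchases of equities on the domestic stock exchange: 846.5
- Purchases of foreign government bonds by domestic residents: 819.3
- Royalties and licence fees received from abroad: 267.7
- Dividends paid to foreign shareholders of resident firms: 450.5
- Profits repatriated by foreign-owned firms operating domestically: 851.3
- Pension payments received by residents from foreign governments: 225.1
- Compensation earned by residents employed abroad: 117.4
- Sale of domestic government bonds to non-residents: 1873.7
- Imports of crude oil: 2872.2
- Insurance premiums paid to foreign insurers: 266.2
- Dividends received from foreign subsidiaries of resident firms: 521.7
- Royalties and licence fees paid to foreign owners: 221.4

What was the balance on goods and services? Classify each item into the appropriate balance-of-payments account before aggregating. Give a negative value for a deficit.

Goods: -2872.2
Services: 267.7 - 221.4 - 266.2 = -219.9
Trade balance = -2872.2 + (-219.9) = -3092.1
(Excluded from the trade balance — financial account: foreign purchases of equities on the domestic stock exchange 846.5, purchases of foreign government bonds by domestic residents 819.3, sale of domestic government bonds to non-residents 1873.7; primary income: dividends paid to foreign shareholders of resident firms 450.5, profits repatriated by foreign-owned firms operating domestically 851.3, compensation earned by residents employed abroad 117.4, dividends received from foreign subsidiaries of resident firms 521.7; secondary income: pension payments received by residents from foreign governments 225.1.)

-3092.1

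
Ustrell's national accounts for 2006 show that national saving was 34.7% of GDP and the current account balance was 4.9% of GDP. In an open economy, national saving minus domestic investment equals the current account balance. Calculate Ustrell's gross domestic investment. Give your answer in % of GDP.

29.8

I = S - CA = 34.7 - 4.9 = 29.8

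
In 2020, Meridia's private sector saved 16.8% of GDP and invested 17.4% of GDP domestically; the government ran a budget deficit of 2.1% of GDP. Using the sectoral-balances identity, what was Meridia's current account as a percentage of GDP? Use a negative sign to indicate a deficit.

By the sectoral-balances identity, CA = (S_private - I) + (T - G).
Private balance = 16.8 - 17.4 = -0.6
Government balance (T - G) = -2.1
CA = -0.6 + (-2.1) = -2.7

-2.7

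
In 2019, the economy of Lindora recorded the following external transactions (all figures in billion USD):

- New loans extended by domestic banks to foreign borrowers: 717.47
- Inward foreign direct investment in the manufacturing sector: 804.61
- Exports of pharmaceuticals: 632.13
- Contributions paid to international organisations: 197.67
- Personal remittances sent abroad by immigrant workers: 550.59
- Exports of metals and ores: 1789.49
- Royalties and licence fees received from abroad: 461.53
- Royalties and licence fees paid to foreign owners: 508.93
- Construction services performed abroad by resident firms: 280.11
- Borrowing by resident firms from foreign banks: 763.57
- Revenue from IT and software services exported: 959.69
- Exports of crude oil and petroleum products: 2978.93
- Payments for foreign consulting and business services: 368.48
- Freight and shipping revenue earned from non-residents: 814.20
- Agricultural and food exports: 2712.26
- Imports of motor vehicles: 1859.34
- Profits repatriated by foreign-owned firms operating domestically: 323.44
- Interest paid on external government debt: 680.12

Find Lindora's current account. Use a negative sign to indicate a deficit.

Goods: 2978.93 - 1859.34 + 632.13 + 2712.26 + 1789.49 = 6253.47
Services: -368.48 + 959.69 + 280.11 - 508.93 + 814.20 + 461.53 = 1638.12
Primary income: -323.44 - 680.12 = -1003.56
Secondary income: -550.59 - 197.67 = -748.26
Current account = 6253.47 + 1638.12 + (-1003.56) + (-748.26) = 6139.77
(Excluded from the current account — financial account: new loans extended by domestic banks to foreign borrowers 717.47, inward foreign direct investment in the manufacturing sector 804.61, borrowing by resident firms from foreign banks 763.57.)

6139.77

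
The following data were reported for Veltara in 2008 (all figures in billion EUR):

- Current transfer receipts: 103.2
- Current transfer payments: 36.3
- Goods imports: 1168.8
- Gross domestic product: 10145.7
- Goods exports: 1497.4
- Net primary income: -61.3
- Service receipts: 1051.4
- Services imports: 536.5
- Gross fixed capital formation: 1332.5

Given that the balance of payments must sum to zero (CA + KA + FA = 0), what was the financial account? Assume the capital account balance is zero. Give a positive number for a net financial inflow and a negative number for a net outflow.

Goods balance = 1497.4 - 1168.8 = 328.6
Services balance = 1051.4 - 536.5 = 514.9
Trade balance (goods + services) = 328.6 + 514.9 = 843.5
Net primary income = -61.3
Net secondary income = 103.2 - 36.3 = 66.9
Current account = 843.5 + (-61.3) + 66.9 = 849.1
Financial account = -(849.1) = -849.1

-849.1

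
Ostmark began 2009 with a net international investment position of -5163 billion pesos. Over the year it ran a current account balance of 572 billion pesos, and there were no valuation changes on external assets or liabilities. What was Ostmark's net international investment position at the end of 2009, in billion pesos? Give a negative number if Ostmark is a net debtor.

With no valuation effects, change in NIIP = current account = 572
End-of-year NIIP = -5163 + 572 = -4591

-4591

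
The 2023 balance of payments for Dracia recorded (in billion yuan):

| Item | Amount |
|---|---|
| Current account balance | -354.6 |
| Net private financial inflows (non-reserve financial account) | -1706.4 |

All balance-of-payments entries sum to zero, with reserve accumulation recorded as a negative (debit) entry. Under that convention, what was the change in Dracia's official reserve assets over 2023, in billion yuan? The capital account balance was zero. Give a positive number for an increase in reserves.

Official reserve transactions balance = -((-354.6) + (-1706.4)) = 2061.0
An accumulation of reserves is recorded as a debit (negative entry), so the change in the stock of reserves is the negative of that balance.
Change in official reserves = -(2061.0) = -2061.0

-2061.0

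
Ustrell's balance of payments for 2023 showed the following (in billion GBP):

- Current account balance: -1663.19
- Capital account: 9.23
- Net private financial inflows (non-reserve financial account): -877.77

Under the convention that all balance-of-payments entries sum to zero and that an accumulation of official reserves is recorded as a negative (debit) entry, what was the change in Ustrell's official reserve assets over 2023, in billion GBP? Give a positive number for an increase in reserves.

Official reserve transactions balance = -((-1663.19) + 9.23 + (-877.77)) = 2531.73
An accumulation of reserves is recorded as a debit (negative entry), so the change in the stock of reserves is the negative of that balance.
Change in official reserves = -(2531.73) = -2531.73

-2531.73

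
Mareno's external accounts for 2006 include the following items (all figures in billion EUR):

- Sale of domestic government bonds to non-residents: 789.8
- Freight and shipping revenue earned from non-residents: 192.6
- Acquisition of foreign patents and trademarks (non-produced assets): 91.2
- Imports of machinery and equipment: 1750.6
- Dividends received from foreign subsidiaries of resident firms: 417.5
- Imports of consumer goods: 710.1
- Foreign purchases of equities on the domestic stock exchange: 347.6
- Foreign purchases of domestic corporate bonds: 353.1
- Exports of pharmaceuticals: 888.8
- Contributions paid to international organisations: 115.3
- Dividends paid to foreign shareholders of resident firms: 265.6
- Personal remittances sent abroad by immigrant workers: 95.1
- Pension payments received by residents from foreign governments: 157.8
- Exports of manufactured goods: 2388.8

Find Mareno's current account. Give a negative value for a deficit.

Goods: 888.8 - 710.1 + 2388.8 - 1750.6 = 816.9
Services: 192.6
Primary income: -265.6 + 417.5 = 151.9
Secondary income: -115.3 - 95.1 + 157.8 = -52.6
Current account = 816.9 + 192.6 + 151.9 + (-52.6) = 1108.8
(Excluded from the current account — financial account: sale of domestic government bonds to non-residents 789.8, foreign purchases of equities on the domestic stock exchange 347.6, foreign purchases of domestic corporate bonds 353.1; capital account: acquisition of foreign patents and trademarks (non-produced assets) 91.2.)

1108.8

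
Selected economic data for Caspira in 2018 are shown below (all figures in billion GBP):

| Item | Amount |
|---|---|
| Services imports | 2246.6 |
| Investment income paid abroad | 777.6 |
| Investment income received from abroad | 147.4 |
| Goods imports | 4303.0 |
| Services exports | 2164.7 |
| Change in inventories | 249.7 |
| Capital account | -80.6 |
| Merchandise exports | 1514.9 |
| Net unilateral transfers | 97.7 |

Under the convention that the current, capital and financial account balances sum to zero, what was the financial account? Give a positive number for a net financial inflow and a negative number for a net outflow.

Goods balance = 1514.9 - 4303.0 = -2788.1
Services balance = 2164.7 - 2246.6 = -81.9
Trade balance (goods + services) = -2788.1 + (-81.9) = -2870.0
Net primary income = 147.4 - 777.6 = -630.2
Net secondary income = 97.7
Current account = -2870.0 + (-630.2) + 97.7 = -3402.5
Financial account = -(-3402.5 + (-80.6)) = 3483.1

3483.1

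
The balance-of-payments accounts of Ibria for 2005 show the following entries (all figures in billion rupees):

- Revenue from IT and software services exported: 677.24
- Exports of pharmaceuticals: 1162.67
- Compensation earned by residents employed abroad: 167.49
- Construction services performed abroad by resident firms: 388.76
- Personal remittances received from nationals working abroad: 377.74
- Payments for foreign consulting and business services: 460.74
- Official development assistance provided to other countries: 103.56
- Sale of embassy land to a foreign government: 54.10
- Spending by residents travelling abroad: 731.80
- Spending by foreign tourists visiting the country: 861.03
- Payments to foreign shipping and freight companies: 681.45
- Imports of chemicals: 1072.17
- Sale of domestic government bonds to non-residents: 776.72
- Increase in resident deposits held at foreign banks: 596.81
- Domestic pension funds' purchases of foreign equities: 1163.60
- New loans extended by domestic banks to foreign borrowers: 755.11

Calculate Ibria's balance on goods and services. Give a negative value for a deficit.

143.54

Goods: -1072.17 + 1162.67 = 90.50
Services: -681.45 - 731.80 + 861.03 - 460.74 + 388.76 + 677.24 = 53.04
Trade balance = 90.50 + 53.04 = 143.54
(Excluded from the trade balance — primary income: compensation earned by residents employed abroad 167.49; secondary income: personal remittances received from nationals working abroad 377.74, official development assistance provided to other countries 103.56; capital account: sale of embassy land to a foreign government 54.10; financial account: sale of domestic government bonds to non-residents 776.72, increase in resident deposits held at foreign banks 596.81, domestic pension funds' purchases of foreign equities 1163.60, new loans extended by domestic banks to foreign borrowers 755.11.)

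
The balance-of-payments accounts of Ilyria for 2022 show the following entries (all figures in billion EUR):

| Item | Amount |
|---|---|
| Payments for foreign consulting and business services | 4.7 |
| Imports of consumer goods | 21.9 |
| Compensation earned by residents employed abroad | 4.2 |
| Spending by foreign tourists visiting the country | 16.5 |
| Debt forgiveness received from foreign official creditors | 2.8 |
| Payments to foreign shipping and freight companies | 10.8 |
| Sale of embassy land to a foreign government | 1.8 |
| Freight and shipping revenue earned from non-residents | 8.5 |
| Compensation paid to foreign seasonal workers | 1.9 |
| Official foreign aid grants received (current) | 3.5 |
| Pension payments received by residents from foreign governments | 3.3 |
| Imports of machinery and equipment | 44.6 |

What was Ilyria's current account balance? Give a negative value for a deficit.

Goods: -44.6 - 21.9 = -66.5
Services: -4.7 + 16.5 + 8.5 - 10.8 = 9.5
Primary income: -1.9 + 4.2 = 2.3
Secondary income: 3.3 + 3.5 = 6.8
Current account = (-66.5) + 9.5 + 2.3 + 6.8 = -47.9
(Excluded from the current account — capital account: debt forgiveness received from foreign official creditors 2.8, sale of embassy land to a foreign government 1.8.)

-47.9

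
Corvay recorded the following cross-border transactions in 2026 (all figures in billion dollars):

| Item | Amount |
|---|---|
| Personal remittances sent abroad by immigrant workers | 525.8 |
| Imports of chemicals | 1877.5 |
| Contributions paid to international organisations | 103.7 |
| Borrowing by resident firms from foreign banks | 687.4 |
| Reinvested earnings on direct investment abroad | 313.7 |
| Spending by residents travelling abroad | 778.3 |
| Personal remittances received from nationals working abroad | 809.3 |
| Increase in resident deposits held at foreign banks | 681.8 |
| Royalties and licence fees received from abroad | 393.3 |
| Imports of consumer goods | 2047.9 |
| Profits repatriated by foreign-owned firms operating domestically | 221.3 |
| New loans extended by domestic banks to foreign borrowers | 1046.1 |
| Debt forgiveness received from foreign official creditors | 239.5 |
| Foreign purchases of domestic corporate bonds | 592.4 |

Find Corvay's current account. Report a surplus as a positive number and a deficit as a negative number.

Goods: -2047.9 - 1877.5 = -3925.4
Services: -778.3 + 393.3 = -385.0
Primary income: -221.3 + 313.7 = 92.4
Secondary income: -103.7 + 809.3 - 525.8 = 179.8
Current account = (-3925.4) + (-385.0) + 92.4 + 179.8 = -4038.2
(Excluded from the current account — financial account: borrowing by resident firms from foreign banks 687.4, increase in resident deposits held at foreign banks 681.8, new loans extended by domestic banks to foreign borrowers 1046.1, foreign purchases of domestic corporate bonds 592.4; capital account: debt forgiveness received from foreign official creditors 239.5.)

-4038.2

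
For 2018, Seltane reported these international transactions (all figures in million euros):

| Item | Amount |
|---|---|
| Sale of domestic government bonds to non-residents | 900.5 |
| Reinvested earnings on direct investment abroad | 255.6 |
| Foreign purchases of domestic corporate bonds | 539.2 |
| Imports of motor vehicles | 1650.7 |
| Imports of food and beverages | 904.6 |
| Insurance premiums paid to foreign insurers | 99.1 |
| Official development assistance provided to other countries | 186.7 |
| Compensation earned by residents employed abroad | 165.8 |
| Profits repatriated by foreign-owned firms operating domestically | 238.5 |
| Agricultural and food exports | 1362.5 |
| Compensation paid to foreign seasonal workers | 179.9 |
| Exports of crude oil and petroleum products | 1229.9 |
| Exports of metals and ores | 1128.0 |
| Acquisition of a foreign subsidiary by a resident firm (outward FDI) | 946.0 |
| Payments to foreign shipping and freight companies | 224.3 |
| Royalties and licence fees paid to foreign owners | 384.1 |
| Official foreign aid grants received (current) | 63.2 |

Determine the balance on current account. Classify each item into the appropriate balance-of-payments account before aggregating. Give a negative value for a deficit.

337.1

Goods: 1128.0 + 1229.9 + 1362.5 - 1650.7 - 904.6 = 1165.1
Services: -384.1 - 99.1 - 224.3 = -707.5
Primary income: 165.8 + 255.6 - 179.9 - 238.5 = 3.0
Secondary income: -186.7 + 63.2 = -123.5
Current account = 1165.1 + (-707.5) + 3.0 + (-123.5) = 337.1
(Excluded from the current account — financial account: sale of domestic government bonds to non-residents 900.5, foreign purchases of domestic corporate bonds 539.2, acquisition of a foreign subsidiary by a resident firm (outward FDI) 946.0.)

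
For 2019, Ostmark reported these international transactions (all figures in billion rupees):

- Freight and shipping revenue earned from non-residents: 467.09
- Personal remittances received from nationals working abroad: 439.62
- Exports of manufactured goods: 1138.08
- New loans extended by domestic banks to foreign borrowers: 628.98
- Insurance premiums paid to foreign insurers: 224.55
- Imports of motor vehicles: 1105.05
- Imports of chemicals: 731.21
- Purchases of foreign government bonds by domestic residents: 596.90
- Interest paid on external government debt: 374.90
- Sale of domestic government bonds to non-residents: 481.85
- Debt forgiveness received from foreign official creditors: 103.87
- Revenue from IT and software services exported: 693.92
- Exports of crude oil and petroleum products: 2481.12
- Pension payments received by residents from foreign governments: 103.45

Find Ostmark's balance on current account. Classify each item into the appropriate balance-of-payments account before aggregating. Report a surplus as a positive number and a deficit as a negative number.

2887.57

Goods: -731.21 + 1138.08 + 2481.12 - 1105.05 = 1782.94
Services: 693.92 - 224.55 + 467.09 = 936.46
Primary income: -374.90
Secondary income: 439.62 + 103.45 = 543.07
Current account = 1782.94 + 936.46 + (-374.90) + 543.07 = 2887.57
(Excluded from the current account — financial account: new loans extended by domestic banks to foreign borrowers 628.98, purchases of foreign government bonds by domestic residents 596.90, sale of domestic government bonds to non-residents 481.85; capital account: debt forgiveness received from foreign official creditors 103.87.)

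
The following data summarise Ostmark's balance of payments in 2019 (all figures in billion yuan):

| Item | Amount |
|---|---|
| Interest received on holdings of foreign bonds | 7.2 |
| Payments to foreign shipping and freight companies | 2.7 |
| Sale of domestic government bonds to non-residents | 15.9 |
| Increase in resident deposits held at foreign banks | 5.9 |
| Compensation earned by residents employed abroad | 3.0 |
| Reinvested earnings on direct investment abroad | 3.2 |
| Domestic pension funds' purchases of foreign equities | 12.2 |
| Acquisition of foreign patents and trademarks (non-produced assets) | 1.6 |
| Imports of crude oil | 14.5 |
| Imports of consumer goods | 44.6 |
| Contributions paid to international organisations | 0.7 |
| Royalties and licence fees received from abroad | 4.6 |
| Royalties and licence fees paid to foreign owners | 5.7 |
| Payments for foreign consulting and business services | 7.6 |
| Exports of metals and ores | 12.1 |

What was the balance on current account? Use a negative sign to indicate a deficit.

-45.7

Goods: -14.5 - 44.6 + 12.1 = -47.0
Services: -5.7 - 7.6 + 4.6 - 2.7 = -11.4
Primary income: 7.2 + 3.2 + 3.0 = 13.4
Secondary income: -0.7
Current account = (-47.0) + (-11.4) + 13.4 + (-0.7) = -45.7
(Excluded from the current account — financial account: sale of domestic government bonds to non-residents 15.9, increase in resident deposits held at foreign banks 5.9, domestic pension funds' purchases of foreign equities 12.2; capital account: acquisition of foreign patents and trademarks (non-produced assets) 1.6.)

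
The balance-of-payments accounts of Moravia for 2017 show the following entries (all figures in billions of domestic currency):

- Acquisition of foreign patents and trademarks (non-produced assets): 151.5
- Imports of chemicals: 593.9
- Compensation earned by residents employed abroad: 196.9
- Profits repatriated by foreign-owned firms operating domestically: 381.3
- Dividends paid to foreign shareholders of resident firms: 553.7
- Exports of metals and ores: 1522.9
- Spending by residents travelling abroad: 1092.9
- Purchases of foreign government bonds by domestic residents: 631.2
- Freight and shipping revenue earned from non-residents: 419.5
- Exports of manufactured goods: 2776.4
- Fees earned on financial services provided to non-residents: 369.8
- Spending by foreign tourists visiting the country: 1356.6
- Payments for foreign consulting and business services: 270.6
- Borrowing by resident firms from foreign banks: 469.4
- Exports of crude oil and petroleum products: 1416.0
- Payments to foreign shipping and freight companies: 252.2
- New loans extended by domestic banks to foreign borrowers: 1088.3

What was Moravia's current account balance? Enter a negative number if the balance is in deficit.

Goods: -593.9 + 1522.9 + 2776.4 + 1416.0 = 5121.4
Services: 369.8 - 1092.9 - 252.2 - 270.6 + 419.5 + 1356.6 = 530.2
Primary income: 196.9 - 553.7 - 381.3 = -738.1
Current account = 5121.4 + 530.2 + (-738.1) = 4913.5
(Excluded from the current account — capital account: acquisition of foreign patents and trademarks (non-produced assets) 151.5; financial account: purchases of foreign government bonds by domestic residents 631.2, borrowing by resident firms from foreign banks 469.4, new loans extended by domestic banks to foreign borrowers 1088.3.)

4913.5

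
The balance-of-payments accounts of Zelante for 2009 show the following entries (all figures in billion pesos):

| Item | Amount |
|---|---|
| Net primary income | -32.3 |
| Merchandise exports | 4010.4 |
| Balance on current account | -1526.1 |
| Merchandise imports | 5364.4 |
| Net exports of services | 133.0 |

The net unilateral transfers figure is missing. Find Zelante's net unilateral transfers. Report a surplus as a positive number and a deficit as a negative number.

Current account = goods balance + services balance + net primary income + net secondary income
Sum of the known components = -1253.3
Net unilateral transfers = CA - (known components) = -1526.1 - (-1253.3) = -272.8

-272.8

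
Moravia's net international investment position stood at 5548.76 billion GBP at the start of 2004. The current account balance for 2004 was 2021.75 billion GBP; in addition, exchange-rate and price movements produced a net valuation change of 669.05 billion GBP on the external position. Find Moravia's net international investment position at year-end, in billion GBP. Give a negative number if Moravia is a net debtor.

8239.56

Change in NIIP = current account + net valuation change = 2021.75 + 669.05 = 2690.80
End-of-year NIIP = 5548.76 + 2690.80 = 8239.56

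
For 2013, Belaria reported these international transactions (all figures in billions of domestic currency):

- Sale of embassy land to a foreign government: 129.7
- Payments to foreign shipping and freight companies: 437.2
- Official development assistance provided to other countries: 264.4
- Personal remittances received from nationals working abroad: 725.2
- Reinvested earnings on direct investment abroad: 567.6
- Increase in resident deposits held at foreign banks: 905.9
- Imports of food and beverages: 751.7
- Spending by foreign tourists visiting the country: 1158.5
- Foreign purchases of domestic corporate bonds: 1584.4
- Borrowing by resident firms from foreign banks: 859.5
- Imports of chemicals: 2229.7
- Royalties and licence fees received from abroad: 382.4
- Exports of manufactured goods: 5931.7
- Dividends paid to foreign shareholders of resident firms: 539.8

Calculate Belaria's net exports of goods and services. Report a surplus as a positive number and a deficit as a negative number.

4054.0

Goods: 5931.7 - 2229.7 - 751.7 = 2950.3
Services: 382.4 + 1158.5 - 437.2 = 1103.7
Trade balance = 2950.3 + 1103.7 = 4054.0
(Excluded from the trade balance — capital account: sale of embassy land to a foreign government 129.7; secondary income: official development assistance provided to other countries 264.4, personal remittances received from nationals working abroad 725.2; primary income: reinvested earnings on direct investment abroad 567.6, dividends paid to foreign shareholders of resident firms 539.8; financial account: increase in resident deposits held at foreign banks 905.9, foreign purchases of domestic corporate bonds 1584.4, borrowing by resident firms from foreign banks 859.5.)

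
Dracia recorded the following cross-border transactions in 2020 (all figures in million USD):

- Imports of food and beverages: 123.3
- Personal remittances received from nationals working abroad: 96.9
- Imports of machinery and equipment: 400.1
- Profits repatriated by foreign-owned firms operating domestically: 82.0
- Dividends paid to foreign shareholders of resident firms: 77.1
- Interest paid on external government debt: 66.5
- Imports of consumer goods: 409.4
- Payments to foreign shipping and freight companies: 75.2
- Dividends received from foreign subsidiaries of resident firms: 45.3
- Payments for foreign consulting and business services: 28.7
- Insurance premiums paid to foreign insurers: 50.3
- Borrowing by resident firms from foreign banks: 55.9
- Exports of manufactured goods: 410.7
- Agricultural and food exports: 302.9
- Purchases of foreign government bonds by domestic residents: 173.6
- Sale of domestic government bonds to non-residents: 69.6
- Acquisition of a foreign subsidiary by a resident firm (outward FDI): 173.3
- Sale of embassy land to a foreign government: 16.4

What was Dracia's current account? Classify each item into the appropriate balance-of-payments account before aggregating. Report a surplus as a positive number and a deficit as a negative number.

-456.8

Goods: 410.7 - 409.4 - 400.1 + 302.9 - 123.3 = -219.2
Services: -28.7 - 75.2 - 50.3 = -154.2
Primary income: -77.1 + 45.3 - 82.0 - 66.5 = -180.3
Secondary income: 96.9
Current account = (-219.2) + (-154.2) + (-180.3) + 96.9 = -456.8
(Excluded from the current account — financial account: borrowing by resident firms from foreign banks 55.9, purchases of foreign government bonds by domestic residents 173.6, sale of domestic government bonds to non-residents 69.6, acquisition of a foreign subsidiary by a resident firm (outward FDI) 173.3; capital account: sale of embassy land to a foreign government 16.4.)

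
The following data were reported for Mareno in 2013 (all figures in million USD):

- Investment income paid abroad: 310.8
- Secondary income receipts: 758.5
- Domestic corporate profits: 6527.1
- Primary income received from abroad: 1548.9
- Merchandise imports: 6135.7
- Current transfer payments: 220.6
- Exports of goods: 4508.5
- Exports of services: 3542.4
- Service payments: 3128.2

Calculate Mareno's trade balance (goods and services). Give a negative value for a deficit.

Goods balance = 4508.5 - 6135.7 = -1627.2
Services balance = 3542.4 - 3128.2 = 414.2
Trade balance (goods + services) = -1627.2 + 414.2 = -1213.0

-1213.0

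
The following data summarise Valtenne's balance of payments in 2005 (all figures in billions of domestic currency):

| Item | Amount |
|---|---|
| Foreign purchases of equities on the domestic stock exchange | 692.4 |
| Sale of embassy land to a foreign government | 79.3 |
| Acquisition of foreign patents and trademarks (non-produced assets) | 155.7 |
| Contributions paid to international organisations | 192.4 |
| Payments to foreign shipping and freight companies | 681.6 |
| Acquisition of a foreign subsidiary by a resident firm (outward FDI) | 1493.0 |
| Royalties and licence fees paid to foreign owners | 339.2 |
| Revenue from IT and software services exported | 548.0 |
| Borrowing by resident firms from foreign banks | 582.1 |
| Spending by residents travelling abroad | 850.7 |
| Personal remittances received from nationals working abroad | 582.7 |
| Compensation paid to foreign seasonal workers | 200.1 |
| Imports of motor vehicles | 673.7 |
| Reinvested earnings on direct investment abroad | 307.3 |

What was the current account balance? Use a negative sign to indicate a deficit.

-1499.7

Goods: -673.7
Services: -681.6 + 548.0 - 850.7 - 339.2 = -1323.5
Primary income: -200.1 + 307.3 = 107.2
Secondary income: 582.7 - 192.4 = 390.3
Current account = (-673.7) + (-1323.5) + 107.2 + 390.3 = -1499.7
(Excluded from the current account — financial account: foreign purchases of equities on the domestic stock exchange 692.4, acquisition of a foreign subsidiary by a resident firm (outward FDI) 1493.0, borrowing by resident firms from foreign banks 582.1; capital account: sale of embassy land to a foreign government 79.3, acquisition of foreign patents and trademarks (non-produced assets) 155.7.)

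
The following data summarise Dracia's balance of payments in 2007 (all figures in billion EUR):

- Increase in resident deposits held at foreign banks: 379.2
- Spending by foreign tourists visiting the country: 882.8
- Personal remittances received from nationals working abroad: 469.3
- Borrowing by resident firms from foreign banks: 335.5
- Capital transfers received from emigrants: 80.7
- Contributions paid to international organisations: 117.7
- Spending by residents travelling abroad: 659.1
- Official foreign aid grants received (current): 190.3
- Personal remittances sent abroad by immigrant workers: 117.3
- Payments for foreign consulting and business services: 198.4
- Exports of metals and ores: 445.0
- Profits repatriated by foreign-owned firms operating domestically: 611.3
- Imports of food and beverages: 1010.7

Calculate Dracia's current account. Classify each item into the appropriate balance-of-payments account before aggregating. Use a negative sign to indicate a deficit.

Goods: 445.0 - 1010.7 = -565.7
Services: 882.8 - 659.1 - 198.4 = 25.3
Primary income: -611.3
Secondary income: 190.3 - 117.3 + 469.3 - 117.7 = 424.6
Current account = (-565.7) + 25.3 + (-611.3) + 424.6 = -727.1
(Excluded from the current account — financial account: increase in resident deposits held at foreign banks 379.2, borrowing by resident firms from foreign banks 335.5; capital account: capital transfers received from emigrants 80.7.)

-727.1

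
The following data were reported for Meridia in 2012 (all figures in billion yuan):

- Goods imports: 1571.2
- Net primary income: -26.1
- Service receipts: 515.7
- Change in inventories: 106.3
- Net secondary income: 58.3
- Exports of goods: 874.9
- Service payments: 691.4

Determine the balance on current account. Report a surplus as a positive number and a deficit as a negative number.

Goods balance = 874.9 - 1571.2 = -696.3
Services balance = 515.7 - 691.4 = -175.7
Trade balance (goods + services) = -696.3 + (-175.7) = -872.0
Net primary income = -26.1
Net secondary income = 58.3
Current account = -872.0 + (-26.1) + 58.3 = -839.8

-839.8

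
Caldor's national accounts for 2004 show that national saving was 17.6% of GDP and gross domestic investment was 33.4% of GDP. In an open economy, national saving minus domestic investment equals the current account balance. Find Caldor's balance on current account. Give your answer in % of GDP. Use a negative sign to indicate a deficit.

-15.8

S - I = CA (net lending to the rest of the world).
CA = S - I = 17.6 - 33.4 = -15.8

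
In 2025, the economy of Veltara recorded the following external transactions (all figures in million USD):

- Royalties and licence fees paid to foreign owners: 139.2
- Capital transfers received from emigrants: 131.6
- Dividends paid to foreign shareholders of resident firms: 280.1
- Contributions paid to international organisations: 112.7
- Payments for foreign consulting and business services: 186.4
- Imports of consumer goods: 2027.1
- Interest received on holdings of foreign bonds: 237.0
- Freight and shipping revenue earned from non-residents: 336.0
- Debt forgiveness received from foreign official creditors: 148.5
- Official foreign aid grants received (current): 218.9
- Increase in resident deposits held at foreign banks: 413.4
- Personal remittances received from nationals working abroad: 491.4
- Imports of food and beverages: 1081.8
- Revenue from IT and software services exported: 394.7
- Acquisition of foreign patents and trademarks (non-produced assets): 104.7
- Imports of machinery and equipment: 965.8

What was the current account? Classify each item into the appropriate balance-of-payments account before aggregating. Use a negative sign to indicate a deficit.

-3115.1

Goods: -1081.8 - 2027.1 - 965.8 = -4074.7
Services: 336.0 + 394.7 - 139.2 - 186.4 = 405.1
Primary income: 237.0 - 280.1 = -43.1
Secondary income: 218.9 + 491.4 - 112.7 = 597.6
Current account = (-4074.7) + 405.1 + (-43.1) + 597.6 = -3115.1
(Excluded from the current account — capital account: capital transfers received from emigrants 131.6, debt forgiveness received from foreign official creditors 148.5, acquisition of foreign patents and trademarks (non-produced assets) 104.7; financial account: increase in resident deposits held at foreign banks 413.4.)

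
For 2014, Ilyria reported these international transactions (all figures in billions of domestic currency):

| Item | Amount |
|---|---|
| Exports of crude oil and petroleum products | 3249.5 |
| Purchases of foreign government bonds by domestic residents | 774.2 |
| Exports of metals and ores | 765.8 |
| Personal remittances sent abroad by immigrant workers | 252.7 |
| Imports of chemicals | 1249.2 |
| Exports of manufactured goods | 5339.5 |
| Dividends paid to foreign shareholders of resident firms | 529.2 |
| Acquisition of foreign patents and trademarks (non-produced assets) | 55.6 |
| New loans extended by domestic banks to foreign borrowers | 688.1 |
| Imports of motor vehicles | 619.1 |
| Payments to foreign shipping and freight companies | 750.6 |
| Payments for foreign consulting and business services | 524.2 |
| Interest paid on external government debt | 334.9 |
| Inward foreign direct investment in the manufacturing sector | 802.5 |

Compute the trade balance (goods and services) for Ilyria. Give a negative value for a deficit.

Goods: 765.8 + 5339.5 - 1249.2 - 619.1 + 3249.5 = 7486.5
Services: -524.2 - 750.6 = -1274.8
Trade balance = 7486.5 + (-1274.8) = 6211.7
(Excluded from the trade balance — financial account: purchases of foreign government bonds by domestic residents 774.2, new loans extended by domestic banks to foreign borrowers 688.1, inward foreign direct investment in the manufacturing sector 802.5; secondary income: personal remittances sent abroad by immigrant workers 252.7; primary income: dividends paid to foreign shareholders of resident firms 529.2, interest paid on external government debt 334.9; capital account: acquisition of foreign patents and trademarks (non-produced assets) 55.6.)

6211.7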